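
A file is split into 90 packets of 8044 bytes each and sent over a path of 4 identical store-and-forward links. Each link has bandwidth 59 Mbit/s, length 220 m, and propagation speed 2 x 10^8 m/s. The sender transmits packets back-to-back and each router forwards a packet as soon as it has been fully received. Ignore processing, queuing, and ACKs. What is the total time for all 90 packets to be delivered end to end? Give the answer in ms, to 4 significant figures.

Per-hop transmission t_tx = L/R = 64352/59000000 = 1.09071 ms.
Per-hop propagation t_prop = 220/200000000 = 0.0011 ms.
Pipeline fill: first packet needs 4·t_tx to clear all hops; remaining 89 packets each add one t_tx.
Total = (4+90-1)·t_tx + 4·t_prop = 93·1.09071 + 4·0.0011 = 101.4 ms.

101.4 ms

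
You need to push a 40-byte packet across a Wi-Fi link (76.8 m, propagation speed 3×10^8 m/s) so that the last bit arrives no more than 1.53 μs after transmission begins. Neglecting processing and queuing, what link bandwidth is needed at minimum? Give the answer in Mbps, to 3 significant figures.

L = 320 bits.
Propagation delay = 76.8 / 300000000 = 0.256 μs.
Transmission budget = 1.53 − 0.256 = 1.274 μs.
R ≥ L / t_tx = 320 bits / 1.274e-06 s = 251 Mbps.

251 Mbps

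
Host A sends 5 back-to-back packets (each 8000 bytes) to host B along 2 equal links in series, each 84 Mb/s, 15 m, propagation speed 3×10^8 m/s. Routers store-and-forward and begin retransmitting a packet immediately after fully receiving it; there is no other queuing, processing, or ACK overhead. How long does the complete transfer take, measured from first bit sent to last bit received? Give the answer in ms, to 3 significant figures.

Per-hop transmission t_tx = L/R = 64000/84000000 = 0.761905 ms.
Per-hop propagation t_prop = 15/300000000 = 5e-05 ms.
Pipeline fill: first packet needs 2·t_tx to clear all hops; remaining 4 packets each add one t_tx.
Total = (2+5-1)·t_tx + 2·t_prop = 6·0.761905 + 2·5e-05 = 4.57 ms.

4.57 ms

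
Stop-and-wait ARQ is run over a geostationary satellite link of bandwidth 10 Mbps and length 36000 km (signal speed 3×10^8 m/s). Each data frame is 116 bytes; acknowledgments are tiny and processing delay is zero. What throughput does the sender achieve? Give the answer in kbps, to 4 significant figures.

t_tx = L/R = 928/10000000 = 9.28e-05 s.
t_prop = 36000000/300000000 = 0.12 s; RTT = 0.24 s.
Cycle = t_tx + RTT = 0.240093 s.
Throughput = L / cycle = 928 / 0.240093 = 3.865 kbps.

3.865 kbps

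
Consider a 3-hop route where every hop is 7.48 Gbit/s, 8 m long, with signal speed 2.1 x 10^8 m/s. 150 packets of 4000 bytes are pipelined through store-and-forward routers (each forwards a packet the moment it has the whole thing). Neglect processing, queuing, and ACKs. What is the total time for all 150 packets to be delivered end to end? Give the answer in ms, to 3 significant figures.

Per-hop transmission t_tx = L/R = 32000/7480000000 = 0.00427807 ms.
Per-hop propagation t_prop = 8/210000000 = 3.80952e-05 ms.
Pipeline fill: first packet needs 3·t_tx to clear all hops; remaining 149 packets each add one t_tx.
Total = (3+150-1)·t_tx + 3·t_prop = 152·0.00427807 + 3·3.80952e-05 = 0.650 ms.

0.650 ms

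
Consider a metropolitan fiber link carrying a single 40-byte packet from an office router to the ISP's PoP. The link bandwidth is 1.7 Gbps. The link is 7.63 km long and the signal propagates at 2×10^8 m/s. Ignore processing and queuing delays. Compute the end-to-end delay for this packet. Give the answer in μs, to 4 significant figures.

L = 40 × 8 = 320 bits.
Transmission delay = L/R = 320 / 1700000000 = 0.188235 μs.
Propagation delay = d/s = 7630 m / 200000000 m/s = 38.15 μs.
Total = 38.34 μs.

38.34 μs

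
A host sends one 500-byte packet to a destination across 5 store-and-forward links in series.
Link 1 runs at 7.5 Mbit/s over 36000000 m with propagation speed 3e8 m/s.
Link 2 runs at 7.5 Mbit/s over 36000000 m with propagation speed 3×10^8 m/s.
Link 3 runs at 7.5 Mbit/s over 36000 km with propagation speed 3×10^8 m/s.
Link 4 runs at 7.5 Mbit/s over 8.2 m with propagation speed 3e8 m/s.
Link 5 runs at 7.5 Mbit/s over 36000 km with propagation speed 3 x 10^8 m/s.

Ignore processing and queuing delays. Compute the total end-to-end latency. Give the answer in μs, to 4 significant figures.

L = 500 × 8 = 4000 bits.
Transmission delay per hop = L/R = 4000/7500000 = 533.333 μs; 5 hops → 2666.67 μs.
Propagation delays (d/s per hop): 120000, 120000, 120000, 0.0273333, 120000 μs; sum = 480000 μs.
End-to-end = 482700 μs.

482700 μs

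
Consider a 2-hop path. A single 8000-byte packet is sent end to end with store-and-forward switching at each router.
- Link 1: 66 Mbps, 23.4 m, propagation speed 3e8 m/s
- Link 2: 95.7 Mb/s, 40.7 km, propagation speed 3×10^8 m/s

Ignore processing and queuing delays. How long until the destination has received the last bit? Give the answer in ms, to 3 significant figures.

1.77 ms

L = 8000 × 8 = 64000 bits.
Transmission delays (L/R per hop): 0.969697, 0.668757 ms; sum = 1.63845 ms.
Propagation delays (d/s per hop): 7.8e-05, 0.135667 ms; sum = 0.135745 ms.
End-to-end = 1.77 ms.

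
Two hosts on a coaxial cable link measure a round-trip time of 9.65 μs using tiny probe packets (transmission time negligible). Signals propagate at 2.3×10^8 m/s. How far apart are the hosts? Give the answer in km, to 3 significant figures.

1.11 km

One-way propagation = RTT/2 = 4.825 μs.
d = s × t = 2.3e+08 × 4.825e-06 = 1.11 km.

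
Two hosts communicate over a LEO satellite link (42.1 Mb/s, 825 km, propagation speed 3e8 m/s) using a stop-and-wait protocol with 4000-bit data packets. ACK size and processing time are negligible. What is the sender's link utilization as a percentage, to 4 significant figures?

1.698 %

t_tx = L/R = 4000/42100000 = 9.50119e-05 s.
t_prop = 825000/300000000 = 0.00275 s; RTT = 0.0055 s.
Cycle = t_tx + RTT = 0.00559501 s.
Utilization = t_tx / cycle = 9.50119e-05/0.00559501 = 1.698 %.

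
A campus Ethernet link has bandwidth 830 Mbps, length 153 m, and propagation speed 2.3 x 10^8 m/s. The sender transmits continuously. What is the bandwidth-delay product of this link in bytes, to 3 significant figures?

69.0 bytes

Propagation delay = 153 / 2.3e+08 = 6.65217e-07 s.
BDP = R × t_prop = 830000000 × 6.65217e-07 = 552.13 bits.
In bytes: 552.13/8 = 69.0 bytes.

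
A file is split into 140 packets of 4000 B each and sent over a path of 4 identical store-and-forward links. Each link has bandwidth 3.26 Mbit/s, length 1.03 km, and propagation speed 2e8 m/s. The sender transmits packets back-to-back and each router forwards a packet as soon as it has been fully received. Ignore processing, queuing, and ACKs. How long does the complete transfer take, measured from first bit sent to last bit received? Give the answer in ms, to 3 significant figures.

1400 ms

Per-hop transmission t_tx = L/R = 32000/3260000 = 9.81595 ms.
Per-hop propagation t_prop = 1030/200000000 = 0.00515 ms.
Pipeline fill: first packet needs 4·t_tx to clear all hops; remaining 139 packets each add one t_tx.
Total = (4+140-1)·t_tx + 4·t_prop = 143·9.81595 + 4·0.00515 = 1400 ms.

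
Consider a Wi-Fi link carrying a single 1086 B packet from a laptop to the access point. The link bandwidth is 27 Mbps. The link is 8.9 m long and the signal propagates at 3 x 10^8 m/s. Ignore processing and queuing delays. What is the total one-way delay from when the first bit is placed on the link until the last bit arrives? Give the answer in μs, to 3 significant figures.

L = 1086 × 8 = 8688 bits.
Transmission delay = L/R = 8688 / 27000000 = 321.778 μs.
Propagation delay = d/s = 8.9 m / 300000000 m/s = 0.0296667 μs.
Total = 322 μs.

322 μs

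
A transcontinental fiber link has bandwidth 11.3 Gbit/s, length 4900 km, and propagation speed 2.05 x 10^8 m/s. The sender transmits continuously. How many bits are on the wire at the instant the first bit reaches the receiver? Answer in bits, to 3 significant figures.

270000000 bits

Propagation delay = 4900000 / 2.05e+08 = 0.0239024 s.
BDP = R × t_prop = 11300000000 × 0.0239024 = 270098000 bits.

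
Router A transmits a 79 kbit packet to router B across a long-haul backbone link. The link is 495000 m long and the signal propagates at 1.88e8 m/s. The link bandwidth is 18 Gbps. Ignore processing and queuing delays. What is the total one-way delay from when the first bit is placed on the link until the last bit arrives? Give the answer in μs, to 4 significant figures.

L = 79000 bits.
Transmission delay = L/R = 79000 / 18000000000 = 4.38889 μs.
Propagation delay = d/s = 495000 m / 188000000 m/s = 2632.98 μs.
Total = 2637 μs.

2637 μs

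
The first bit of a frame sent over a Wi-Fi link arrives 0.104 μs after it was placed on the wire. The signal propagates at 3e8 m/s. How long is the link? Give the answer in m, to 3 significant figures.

d = s × t_prop = 300000000 × 1.04e-07 = 31.2 m.

31.2 m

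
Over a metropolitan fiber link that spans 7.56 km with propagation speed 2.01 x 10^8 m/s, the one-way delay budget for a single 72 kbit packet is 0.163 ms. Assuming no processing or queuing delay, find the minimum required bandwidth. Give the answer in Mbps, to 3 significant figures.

574 Mbps

Propagation delay = 7560 / 2.01e+08 = 0.0376119 ms.
Transmission budget = 0.163 − 0.0376119 = 0.125388 ms.
R ≥ L / t_tx = 72000 bits / 0.000125388 s = 574 Mbps.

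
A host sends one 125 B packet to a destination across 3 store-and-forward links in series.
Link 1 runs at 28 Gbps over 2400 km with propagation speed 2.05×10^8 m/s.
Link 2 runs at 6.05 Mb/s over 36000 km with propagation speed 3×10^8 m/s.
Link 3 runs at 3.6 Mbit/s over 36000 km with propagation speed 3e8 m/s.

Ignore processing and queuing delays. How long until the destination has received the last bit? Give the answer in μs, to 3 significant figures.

252000 μs

L = 125 × 8 = 1000 bits.
Transmission delays (L/R per hop): 0.0357143, 165.289, 277.778 μs; sum = 443.103 μs.
Propagation delays (d/s per hop): 11707.3, 120000, 120000 μs; sum = 251707 μs.
End-to-end = 252000 μs.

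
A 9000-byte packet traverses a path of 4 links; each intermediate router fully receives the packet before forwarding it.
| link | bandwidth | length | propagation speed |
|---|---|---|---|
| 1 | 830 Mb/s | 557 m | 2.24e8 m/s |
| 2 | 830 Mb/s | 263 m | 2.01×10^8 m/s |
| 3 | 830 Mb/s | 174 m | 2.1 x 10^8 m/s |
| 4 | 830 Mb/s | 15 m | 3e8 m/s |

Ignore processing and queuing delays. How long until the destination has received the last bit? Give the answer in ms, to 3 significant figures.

L = 9000 × 8 = 72000 bits.
Transmission delay per hop = L/R = 72000/830000000 = 0.086747 ms; 4 hops → 0.346988 ms.
Propagation delays (d/s per hop): 0.00248661, 0.00130846, 0.000828571, 5e-05 ms; sum = 0.00467364 ms.
End-to-end = 0.352 ms.

0.352 ms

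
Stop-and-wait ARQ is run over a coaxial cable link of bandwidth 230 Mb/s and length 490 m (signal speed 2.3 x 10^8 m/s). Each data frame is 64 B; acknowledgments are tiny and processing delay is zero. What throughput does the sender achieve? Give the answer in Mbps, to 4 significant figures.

78.93 Mbps

t_tx = L/R = 512/230000000 = 2.22609e-06 s.
t_prop = 490/2.3e+08 = 2.13043e-06 s; RTT = 4.26087e-06 s.
Cycle = t_tx + RTT = 6.48696e-06 s.
Throughput = L / cycle = 512 / 6.48696e-06 = 78.93 Mbps.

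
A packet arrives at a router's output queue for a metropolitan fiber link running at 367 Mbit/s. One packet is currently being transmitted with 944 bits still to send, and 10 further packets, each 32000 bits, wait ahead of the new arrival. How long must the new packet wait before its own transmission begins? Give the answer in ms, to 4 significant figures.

Each queued packet: L/R = 32000/367000000 = 0.0871935 ms.
10 queued → 0.871935 ms.
Plus remaining 944 bits of current packet: 0.00257221 ms.
Queuing delay = 0.8745 ms.

0.8745 ms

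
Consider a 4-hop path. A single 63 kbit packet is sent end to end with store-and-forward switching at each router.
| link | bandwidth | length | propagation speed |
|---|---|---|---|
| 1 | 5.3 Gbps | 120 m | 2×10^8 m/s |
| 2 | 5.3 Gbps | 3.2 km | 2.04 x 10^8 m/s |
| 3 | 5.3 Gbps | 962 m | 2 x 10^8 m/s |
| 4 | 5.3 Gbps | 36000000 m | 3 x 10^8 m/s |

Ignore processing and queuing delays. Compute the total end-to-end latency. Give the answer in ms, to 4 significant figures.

120.1 ms

L = 63000 bits.
Transmission delay per hop = L/R = 63000/5300000000 = 0.0118868 ms; 4 hops → 0.0475472 ms.
Propagation delays (d/s per hop): 0.0006, 0.0156863, 0.00481, 120 ms; sum = 120.021 ms.
End-to-end = 120.1 ms.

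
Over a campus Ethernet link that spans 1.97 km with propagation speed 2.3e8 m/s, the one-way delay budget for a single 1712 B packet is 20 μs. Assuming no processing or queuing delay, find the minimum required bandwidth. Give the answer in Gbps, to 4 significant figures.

L = 13696 bits.
Propagation delay = 1970 / 2.3e+08 = 8.56522 μs.
Transmission budget = 20 − 8.56522 = 11.4348 μs.
R ≥ L / t_tx = 13696 bits / 1.14348e-05 s = 1.198 Gbps.

1.198 Gbps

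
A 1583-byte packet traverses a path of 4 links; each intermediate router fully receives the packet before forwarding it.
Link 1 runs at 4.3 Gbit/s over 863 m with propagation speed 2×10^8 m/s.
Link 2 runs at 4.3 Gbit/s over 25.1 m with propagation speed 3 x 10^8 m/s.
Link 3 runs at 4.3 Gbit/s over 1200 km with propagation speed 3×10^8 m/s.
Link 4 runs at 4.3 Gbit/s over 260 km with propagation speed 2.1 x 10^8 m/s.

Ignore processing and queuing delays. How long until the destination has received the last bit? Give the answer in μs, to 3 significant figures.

L = 1583 × 8 = 12664 bits.
Transmission delay per hop = L/R = 12664/4300000000 = 2.94512 μs; 4 hops → 11.7805 μs.
Propagation delays (d/s per hop): 4.315, 0.0836667, 4000, 1238.1 μs; sum = 5242.49 μs.
End-to-end = 5250 μs.

5250 μs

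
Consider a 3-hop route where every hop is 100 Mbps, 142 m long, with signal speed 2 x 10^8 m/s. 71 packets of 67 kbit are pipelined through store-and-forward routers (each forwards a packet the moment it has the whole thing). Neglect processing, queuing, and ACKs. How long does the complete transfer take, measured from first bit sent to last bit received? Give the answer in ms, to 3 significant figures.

Per-hop transmission t_tx = L/R = 67000/100000000 = 0.67 ms.
Per-hop propagation t_prop = 142/200000000 = 0.00071 ms.
Pipeline fill: first packet needs 3·t_tx to clear all hops; remaining 70 packets each add one t_tx.
Total = (3+71-1)·t_tx + 3·t_prop = 73·0.67 + 3·0.00071 = 48.9 ms.

48.9 ms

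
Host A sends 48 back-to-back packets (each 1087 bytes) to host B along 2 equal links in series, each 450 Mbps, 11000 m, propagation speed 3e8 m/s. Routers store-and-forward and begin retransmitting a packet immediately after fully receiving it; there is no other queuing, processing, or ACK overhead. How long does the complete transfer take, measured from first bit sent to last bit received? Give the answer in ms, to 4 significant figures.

1.020 ms

Per-hop transmission t_tx = L/R = 8696/450000000 = 0.0193244 ms.
Per-hop propagation t_prop = 11000/300000000 = 0.0366667 ms.
Pipeline fill: first packet needs 2·t_tx to clear all hops; remaining 47 packets each add one t_tx.
Total = (2+48-1)·t_tx + 2·t_prop = 49·0.0193244 + 2·0.0366667 = 1.020 ms.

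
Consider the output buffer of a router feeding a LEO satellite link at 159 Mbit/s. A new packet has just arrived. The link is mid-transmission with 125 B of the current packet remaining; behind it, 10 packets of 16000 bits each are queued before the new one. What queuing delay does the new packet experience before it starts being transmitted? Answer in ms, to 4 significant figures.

Each queued packet: L/R = 16000/159000000 = 0.100629 ms.
10 queued → 1.00629 ms.
Plus remaining 1000 bits of current packet: 0.00628931 ms.
Queuing delay = 1.013 ms.

1.013 ms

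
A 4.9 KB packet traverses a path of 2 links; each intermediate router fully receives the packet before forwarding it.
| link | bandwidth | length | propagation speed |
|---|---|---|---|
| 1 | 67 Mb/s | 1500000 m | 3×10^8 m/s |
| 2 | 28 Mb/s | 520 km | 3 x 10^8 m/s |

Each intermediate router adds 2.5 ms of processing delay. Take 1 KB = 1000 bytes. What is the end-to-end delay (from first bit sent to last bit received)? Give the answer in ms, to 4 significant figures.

L = 39200 bits.
Transmission delays (L/R per hop): 0.585075, 1.4 ms; sum = 1.98507 ms.
Propagation delays (d/s per hop): 5, 1.73333 ms; sum = 6.73333 ms.
Processing at 1 router(s): 1 × 2.5 ms = 2.5 ms.
End-to-end = 11.22 ms.

11.22 ms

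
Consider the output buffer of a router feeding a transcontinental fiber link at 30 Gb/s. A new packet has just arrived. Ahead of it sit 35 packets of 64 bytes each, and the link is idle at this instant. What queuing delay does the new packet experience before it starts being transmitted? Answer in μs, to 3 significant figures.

Each queued packet: L/R = 512/30000000000 = 0.0170667 μs.
35 queued → 0.597333 μs.
Queuing delay = 0.597 μs.

0.597 μs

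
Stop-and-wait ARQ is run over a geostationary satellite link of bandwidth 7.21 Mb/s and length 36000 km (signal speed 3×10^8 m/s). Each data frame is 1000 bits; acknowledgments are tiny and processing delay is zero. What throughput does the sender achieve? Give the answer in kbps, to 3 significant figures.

t_tx = L/R = 1000/7210000 = 0.000138696 s.
t_prop = 36000000/300000000 = 0.12 s; RTT = 0.24 s.
Cycle = t_tx + RTT = 0.240139 s.
Throughput = L / cycle = 1000 / 0.240139 = 4.16 kbps.

4.16 kbps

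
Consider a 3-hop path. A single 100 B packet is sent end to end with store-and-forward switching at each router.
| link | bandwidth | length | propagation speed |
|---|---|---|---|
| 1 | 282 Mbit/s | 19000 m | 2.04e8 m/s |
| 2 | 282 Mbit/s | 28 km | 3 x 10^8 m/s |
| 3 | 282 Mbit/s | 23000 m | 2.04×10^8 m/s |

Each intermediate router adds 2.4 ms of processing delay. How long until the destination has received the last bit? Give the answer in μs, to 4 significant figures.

5108 μs

L = 100 × 8 = 800 bits.
Transmission delay per hop = L/R = 800/282000000 = 2.83688 μs; 3 hops → 8.51064 μs.
Propagation delays (d/s per hop): 93.1373, 93.3333, 112.745 μs; sum = 299.216 μs.
Processing at 2 router(s): 2 × 2.4 ms = 4800 μs.
End-to-end = 5108 μs.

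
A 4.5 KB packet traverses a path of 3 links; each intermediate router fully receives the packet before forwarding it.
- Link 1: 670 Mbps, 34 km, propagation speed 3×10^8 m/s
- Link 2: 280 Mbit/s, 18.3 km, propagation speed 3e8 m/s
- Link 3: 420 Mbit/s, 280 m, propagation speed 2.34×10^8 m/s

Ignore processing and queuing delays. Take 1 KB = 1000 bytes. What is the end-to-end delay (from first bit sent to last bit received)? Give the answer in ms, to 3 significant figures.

L = 36000 bits.
Transmission delays (L/R per hop): 0.0537313, 0.128571, 0.0857143 ms; sum = 0.268017 ms.
Propagation delays (d/s per hop): 0.113333, 0.061, 0.00119658 ms; sum = 0.17553 ms.
End-to-end = 0.444 ms.

0.444 ms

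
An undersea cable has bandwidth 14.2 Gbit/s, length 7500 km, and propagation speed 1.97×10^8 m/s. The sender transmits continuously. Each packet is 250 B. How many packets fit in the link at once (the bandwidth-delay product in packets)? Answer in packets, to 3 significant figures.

270000 packets

Propagation delay = 7500000 / 197000000 = 0.0380711 s.
BDP = R × t_prop = 14200000000 × 0.0380711 = 540609000 bits.
In packets of 2000 bits: 270000 packets.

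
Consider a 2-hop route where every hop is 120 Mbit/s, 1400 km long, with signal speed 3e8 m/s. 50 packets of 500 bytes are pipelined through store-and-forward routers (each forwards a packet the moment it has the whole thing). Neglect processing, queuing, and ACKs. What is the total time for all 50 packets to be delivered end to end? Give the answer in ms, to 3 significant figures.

Per-hop transmission t_tx = L/R = 4000/120000000 = 0.0333333 ms.
Per-hop propagation t_prop = 1400000/300000000 = 4.66667 ms.
Pipeline fill: first packet needs 2·t_tx to clear all hops; remaining 49 packets each add one t_tx.
Total = (2+50-1)·t_tx + 2·t_prop = 51·0.0333333 + 2·4.66667 = 11.0 ms.

11.0 ms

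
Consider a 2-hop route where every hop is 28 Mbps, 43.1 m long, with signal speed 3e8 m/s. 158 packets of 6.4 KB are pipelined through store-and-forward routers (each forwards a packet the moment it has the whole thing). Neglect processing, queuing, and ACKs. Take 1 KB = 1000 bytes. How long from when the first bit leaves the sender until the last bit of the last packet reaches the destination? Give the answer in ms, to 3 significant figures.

291 ms

Per-hop transmission t_tx = L/R = 51200/28000000 = 1.82857 ms.
Per-hop propagation t_prop = 43.1/300000000 = 0.000143667 ms.
Pipeline fill: first packet needs 2·t_tx to clear all hops; remaining 157 packets each add one t_tx.
Total = (2+158-1)·t_tx + 2·t_prop = 159·1.82857 + 2·0.000143667 = 291 ms.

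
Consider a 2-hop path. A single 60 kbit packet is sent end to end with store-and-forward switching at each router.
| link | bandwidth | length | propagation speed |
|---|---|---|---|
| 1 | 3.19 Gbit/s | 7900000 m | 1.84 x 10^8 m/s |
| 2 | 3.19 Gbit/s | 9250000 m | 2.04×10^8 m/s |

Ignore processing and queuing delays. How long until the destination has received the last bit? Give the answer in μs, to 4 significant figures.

L = 60000 bits.
Transmission delay per hop = L/R = 60000/3190000000 = 18.8088 μs; 2 hops → 37.6176 μs.
Propagation delays (d/s per hop): 42934.8, 45343.1 μs; sum = 88277.9 μs.
End-to-end = 88320 μs.

88320 μs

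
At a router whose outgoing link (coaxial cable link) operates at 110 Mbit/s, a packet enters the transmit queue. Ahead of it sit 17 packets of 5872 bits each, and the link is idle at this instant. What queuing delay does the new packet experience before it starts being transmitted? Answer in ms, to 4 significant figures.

0.9075 ms

Each queued packet: L/R = 5872/110000000 = 0.0533818 ms.
17 queued → 0.907491 ms.
Queuing delay = 0.9075 ms.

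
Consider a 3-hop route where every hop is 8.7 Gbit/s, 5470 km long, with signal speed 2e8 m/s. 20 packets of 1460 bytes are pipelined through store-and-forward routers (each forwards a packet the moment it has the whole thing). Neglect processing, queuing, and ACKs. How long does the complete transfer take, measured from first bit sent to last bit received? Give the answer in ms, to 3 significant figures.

82.1 ms

Per-hop transmission t_tx = L/R = 11680/8700000000 = 0.00134253 ms.
Per-hop propagation t_prop = 5470000/200000000 = 27.35 ms.
Pipeline fill: first packet needs 3·t_tx to clear all hops; remaining 19 packets each add one t_tx.
Total = (3+20-1)·t_tx + 3·t_prop = 22·0.00134253 + 3·27.35 = 82.1 ms.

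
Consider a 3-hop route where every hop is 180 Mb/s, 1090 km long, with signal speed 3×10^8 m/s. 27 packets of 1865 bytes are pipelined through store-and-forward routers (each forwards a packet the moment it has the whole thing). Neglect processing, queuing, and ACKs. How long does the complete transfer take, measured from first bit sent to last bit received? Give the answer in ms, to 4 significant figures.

Per-hop transmission t_tx = L/R = 14920/180000000 = 0.0828889 ms.
Per-hop propagation t_prop = 1090000/300000000 = 3.63333 ms.
Pipeline fill: first packet needs 3·t_tx to clear all hops; remaining 26 packets each add one t_tx.
Total = (3+27-1)·t_tx + 3·t_prop = 29·0.0828889 + 3·3.63333 = 13.30 ms.

13.30 ms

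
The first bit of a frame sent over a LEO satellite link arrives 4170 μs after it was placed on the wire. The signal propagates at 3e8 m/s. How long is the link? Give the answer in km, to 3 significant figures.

1250 km

d = s × t_prop = 300000000 × 0.00417 = 1250 km.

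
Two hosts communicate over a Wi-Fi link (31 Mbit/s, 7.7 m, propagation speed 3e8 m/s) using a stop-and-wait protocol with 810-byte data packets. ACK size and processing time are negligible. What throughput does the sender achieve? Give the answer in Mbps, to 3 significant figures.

t_tx = L/R = 6480/31000000 = 0.000209032 s.
t_prop = 7.7/300000000 = 2.56667e-08 s; RTT = 5.13333e-08 s.
Cycle = t_tx + RTT = 0.000209084 s.
Throughput = L / cycle = 6480 / 0.000209084 = 31.0 Mbps.

31.0 Mbps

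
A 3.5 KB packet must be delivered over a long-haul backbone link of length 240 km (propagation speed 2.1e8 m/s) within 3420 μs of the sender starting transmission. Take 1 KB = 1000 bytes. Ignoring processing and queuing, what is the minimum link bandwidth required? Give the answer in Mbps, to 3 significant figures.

L = 28000 bits.
Propagation delay = 240000 / 210000000 = 1142.86 μs.
Transmission budget = 3420 − 1142.86 = 2277.14 μs.
R ≥ L / t_tx = 28000 bits / 0.00227714 s = 12.3 Mbps.

12.3 Mbps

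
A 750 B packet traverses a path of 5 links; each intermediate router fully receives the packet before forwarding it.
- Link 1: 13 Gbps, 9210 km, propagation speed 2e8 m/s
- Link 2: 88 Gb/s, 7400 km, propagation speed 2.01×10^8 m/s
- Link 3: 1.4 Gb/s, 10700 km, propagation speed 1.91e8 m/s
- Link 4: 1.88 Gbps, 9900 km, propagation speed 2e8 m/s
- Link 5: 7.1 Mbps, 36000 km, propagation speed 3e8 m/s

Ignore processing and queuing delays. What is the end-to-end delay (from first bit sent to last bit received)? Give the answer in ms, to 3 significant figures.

L = 750 × 8 = 6000 bits.
Transmission delays (L/R per hop): 0.000461538, 6.81818e-05, 0.00428571, 0.00319149, 0.84507 ms; sum = 0.853077 ms.
Propagation delays (d/s per hop): 46.05, 36.8159, 56.0209, 49.5, 120 ms; sum = 308.387 ms.
End-to-end = 309 ms.

309 ms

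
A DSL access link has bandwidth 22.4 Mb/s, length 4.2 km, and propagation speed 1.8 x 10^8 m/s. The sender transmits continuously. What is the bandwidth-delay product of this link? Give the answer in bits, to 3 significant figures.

523 bits

Propagation delay = 4200 / 180000000 = 2.33333e-05 s.
BDP = R × t_prop = 22400000 × 2.33333e-05 = 522.667 bits.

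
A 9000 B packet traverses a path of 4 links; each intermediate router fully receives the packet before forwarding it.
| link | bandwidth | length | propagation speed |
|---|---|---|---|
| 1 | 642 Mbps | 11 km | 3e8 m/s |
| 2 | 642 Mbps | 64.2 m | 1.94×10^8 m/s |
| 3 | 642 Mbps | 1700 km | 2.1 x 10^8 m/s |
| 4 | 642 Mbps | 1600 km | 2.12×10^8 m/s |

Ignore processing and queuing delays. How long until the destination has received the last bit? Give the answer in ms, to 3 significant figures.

L = 9000 × 8 = 72000 bits.
Transmission delay per hop = L/R = 72000/642000000 = 0.11215 ms; 4 hops → 0.448598 ms.
Propagation delays (d/s per hop): 0.0366667, 0.000330928, 8.09524, 7.54717 ms; sum = 15.6794 ms.
End-to-end = 16.1 ms.

16.1 ms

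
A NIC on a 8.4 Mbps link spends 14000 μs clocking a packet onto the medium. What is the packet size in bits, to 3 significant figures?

118000 bits

L = R × t_tx = 8400000 b/s × 0.014 s = 117600 bits.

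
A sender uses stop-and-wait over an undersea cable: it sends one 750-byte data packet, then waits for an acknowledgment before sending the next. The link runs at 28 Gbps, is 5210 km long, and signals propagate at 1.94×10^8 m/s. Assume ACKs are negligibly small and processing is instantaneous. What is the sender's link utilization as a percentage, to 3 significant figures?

0.000399 %

t_tx = L/R = 6000/28000000000 = 2.14286e-07 s.
t_prop = 5210000/194000000 = 0.0268557 s; RTT = 0.0537113 s.
Cycle = t_tx + RTT = 0.0537116 s.
Utilization = t_tx / cycle = 2.14286e-07/0.0537116 = 0.000399 %.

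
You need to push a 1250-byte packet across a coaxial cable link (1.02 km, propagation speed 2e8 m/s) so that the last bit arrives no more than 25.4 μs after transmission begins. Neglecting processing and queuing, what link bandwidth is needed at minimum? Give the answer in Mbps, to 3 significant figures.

L = 10000 bits.
Propagation delay = 1020 / 200000000 = 5.1 μs.
Transmission budget = 25.4 − 5.1 = 20.3 μs.
R ≥ L / t_tx = 10000 bits / 2.03e-05 s = 493 Mbps.

493 Mbps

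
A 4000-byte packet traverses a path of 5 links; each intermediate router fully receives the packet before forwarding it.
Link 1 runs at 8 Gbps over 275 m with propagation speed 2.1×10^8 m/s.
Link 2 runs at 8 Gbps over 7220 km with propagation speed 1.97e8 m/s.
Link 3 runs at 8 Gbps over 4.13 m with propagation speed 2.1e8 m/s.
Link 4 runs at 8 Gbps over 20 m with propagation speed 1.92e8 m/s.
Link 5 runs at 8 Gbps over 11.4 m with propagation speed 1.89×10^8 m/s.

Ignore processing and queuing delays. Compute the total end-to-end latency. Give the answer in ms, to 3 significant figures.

36.7 ms

L = 4000 × 8 = 32000 bits.
Transmission delay per hop = L/R = 32000/8000000000 = 0.004 ms; 5 hops → 0.02 ms.
Propagation delays (d/s per hop): 0.00130952, 36.6497, 1.96667e-05, 0.000104167, 6.03175e-05 ms; sum = 36.6512 ms.
End-to-end = 36.7 ms.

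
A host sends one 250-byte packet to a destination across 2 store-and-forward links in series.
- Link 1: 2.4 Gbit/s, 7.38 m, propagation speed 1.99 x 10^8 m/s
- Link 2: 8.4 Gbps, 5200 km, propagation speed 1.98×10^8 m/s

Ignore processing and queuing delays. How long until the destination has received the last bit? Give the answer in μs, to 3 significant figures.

26300 μs

L = 250 × 8 = 2000 bits.
Transmission delays (L/R per hop): 0.833333, 0.238095 μs; sum = 1.07143 μs.
Propagation delays (d/s per hop): 0.0370854, 26262.6 μs; sum = 26262.7 μs.
End-to-end = 26300 μs.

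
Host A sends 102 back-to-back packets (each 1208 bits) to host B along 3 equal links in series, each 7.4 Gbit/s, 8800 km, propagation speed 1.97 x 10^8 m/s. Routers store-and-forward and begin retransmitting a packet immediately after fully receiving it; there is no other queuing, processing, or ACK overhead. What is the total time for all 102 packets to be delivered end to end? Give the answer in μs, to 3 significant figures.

Per-hop transmission t_tx = L/R = 1208/7400000000 = 0.163243 μs.
Per-hop propagation t_prop = 8800000/197000000 = 44670.1 μs.
Pipeline fill: first packet needs 3·t_tx to clear all hops; remaining 101 packets each add one t_tx.
Total = (3+102-1)·t_tx + 3·t_prop = 104·0.163243 + 3·44670.1 = 134000 μs.

134000 μs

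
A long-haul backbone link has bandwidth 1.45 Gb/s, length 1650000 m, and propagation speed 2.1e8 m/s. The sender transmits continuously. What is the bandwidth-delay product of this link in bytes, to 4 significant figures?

Propagation delay = 1650000 / 210000000 = 0.00785714 s.
BDP = R × t_prop = 1450000000 × 0.00785714 = 11392900 bits.
In bytes: 11392900/8 = 1424000 bytes.

1424000 bytes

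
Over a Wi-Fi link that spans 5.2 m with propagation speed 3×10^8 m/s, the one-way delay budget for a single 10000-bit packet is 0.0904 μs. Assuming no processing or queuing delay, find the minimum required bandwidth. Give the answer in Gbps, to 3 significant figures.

137 Gbps

Propagation delay = 5.2 / 300000000 = 0.0173333 μs.
Transmission budget = 0.0904 − 0.0173333 = 0.0730667 μs.
R ≥ L / t_tx = 10000 bits / 7.30667e-08 s = 137 Gbps.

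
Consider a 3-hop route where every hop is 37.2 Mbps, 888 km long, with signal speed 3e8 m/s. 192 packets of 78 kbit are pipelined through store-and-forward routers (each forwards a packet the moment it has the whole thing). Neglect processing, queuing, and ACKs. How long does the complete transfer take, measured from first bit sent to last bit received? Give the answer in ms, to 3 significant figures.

Per-hop transmission t_tx = L/R = 78000/37200000 = 2.09677 ms.
Per-hop propagation t_prop = 888000/300000000 = 2.96 ms.
Pipeline fill: first packet needs 3·t_tx to clear all hops; remaining 191 packets each add one t_tx.
Total = (3+192-1)·t_tx + 3·t_prop = 194·2.09677 + 3·2.96 = 416 ms.

416 ms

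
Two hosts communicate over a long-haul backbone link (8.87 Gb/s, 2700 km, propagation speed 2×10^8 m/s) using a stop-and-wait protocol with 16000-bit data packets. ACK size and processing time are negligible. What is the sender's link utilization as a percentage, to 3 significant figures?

0.00668 %

t_tx = L/R = 16000/8870000000 = 1.80383e-06 s.
t_prop = 2700000/200000000 = 0.0135 s; RTT = 0.027 s.
Cycle = t_tx + RTT = 0.0270018 s.
Utilization = t_tx / cycle = 1.80383e-06/0.0270018 = 0.00668 %.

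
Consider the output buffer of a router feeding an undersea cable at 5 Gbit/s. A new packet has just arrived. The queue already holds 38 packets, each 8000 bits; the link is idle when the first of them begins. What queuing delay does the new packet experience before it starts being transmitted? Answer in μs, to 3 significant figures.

Each queued packet: L/R = 8000/5000000000 = 1.6 μs.
38 queued → 60.8 μs.
Queuing delay = 60.8 μs.

60.8 μs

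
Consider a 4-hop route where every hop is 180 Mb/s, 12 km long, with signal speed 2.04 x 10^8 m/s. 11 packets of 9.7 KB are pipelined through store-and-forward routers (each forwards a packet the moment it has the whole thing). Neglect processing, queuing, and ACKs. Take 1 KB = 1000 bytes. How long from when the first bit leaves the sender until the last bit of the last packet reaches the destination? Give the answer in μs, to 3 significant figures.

Per-hop transmission t_tx = L/R = 77600/180000000 = 431.111 μs.
Per-hop propagation t_prop = 12000/204000000 = 58.8235 μs.
Pipeline fill: first packet needs 4·t_tx to clear all hops; remaining 10 packets each add one t_tx.
Total = (4+11-1)·t_tx + 4·t_prop = 14·431.111 + 4·58.8235 = 6270 μs.

6270 μs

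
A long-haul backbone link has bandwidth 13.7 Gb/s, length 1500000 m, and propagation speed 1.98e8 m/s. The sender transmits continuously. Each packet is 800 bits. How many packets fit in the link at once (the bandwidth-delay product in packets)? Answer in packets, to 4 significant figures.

Propagation delay = 1500000 / 198000000 = 0.00757576 s.
BDP = R × t_prop = 13700000000 × 0.00757576 = 103788000 bits.
In packets of 800 bits: 129700 packets.

129700 packets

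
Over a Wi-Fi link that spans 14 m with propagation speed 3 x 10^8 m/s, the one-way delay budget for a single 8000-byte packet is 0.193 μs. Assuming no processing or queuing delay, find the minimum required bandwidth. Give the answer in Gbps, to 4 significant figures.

437.4 Gbps

L = 64000 bits.
Propagation delay = 14 / 300000000 = 0.0466667 μs.
Transmission budget = 0.193 − 0.0466667 = 0.146333 μs.
R ≥ L / t_tx = 64000 bits / 1.46333e-07 s = 437.4 Gbps.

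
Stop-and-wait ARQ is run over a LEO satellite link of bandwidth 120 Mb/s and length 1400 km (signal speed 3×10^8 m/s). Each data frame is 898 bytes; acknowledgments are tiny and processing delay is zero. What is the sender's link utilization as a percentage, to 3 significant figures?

t_tx = L/R = 7184/120000000 = 5.98667e-05 s.
t_prop = 1400000/300000000 = 0.00466667 s; RTT = 0.00933333 s.
Cycle = t_tx + RTT = 0.0093932 s.
Utilization = t_tx / cycle = 5.98667e-05/0.0093932 = 0.637 %.

0.637 %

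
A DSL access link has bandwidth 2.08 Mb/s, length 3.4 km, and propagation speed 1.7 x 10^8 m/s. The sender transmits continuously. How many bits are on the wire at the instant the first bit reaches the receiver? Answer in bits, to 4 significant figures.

41.60 bits

Propagation delay = 3400 / 170000000 = 2e-05 s.
BDP = R × t_prop = 2080000 × 2e-05 = 41.6 bits.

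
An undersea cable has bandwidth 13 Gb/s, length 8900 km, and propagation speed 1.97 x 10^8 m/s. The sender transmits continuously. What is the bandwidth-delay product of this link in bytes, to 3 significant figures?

Propagation delay = 8900000 / 197000000 = 0.0451777 s.
BDP = R × t_prop = 13000000000 × 0.0451777 = 587310000 bits.
In bytes: 587310000/8 = 73400000 bytes.

73400000 bytes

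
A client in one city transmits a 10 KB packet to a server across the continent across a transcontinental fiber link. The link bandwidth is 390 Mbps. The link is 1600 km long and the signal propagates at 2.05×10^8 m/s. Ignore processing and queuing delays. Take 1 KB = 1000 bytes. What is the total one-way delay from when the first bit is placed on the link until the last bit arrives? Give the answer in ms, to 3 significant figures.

8.01 ms

L = 80000 bits.
Transmission delay = L/R = 80000 / 390000000 = 0.205128 ms.
Propagation delay = d/s = 1600000 m / 2.05e+08 m/s = 7.80488 ms.
Total = 8.01 ms.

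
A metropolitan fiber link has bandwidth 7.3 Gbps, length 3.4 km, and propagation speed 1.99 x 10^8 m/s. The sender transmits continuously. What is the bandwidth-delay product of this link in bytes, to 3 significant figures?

Propagation delay = 3400 / 199000000 = 1.70854e-05 s.
BDP = R × t_prop = 7300000000 × 1.70854e-05 = 124724 bits.
In bytes: 124724/8 = 15600 bytes.

15600 bytes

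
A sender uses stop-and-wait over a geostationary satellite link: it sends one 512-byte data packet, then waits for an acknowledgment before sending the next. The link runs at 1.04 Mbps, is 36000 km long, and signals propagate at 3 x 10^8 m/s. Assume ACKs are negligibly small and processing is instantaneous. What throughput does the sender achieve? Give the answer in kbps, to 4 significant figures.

t_tx = L/R = 4096/1040000 = 0.00393846 s.
t_prop = 36000000/300000000 = 0.12 s; RTT = 0.24 s.
Cycle = t_tx + RTT = 0.243938 s.
Throughput = L / cycle = 4096 / 0.243938 = 16.79 kbps.

16.79 kbps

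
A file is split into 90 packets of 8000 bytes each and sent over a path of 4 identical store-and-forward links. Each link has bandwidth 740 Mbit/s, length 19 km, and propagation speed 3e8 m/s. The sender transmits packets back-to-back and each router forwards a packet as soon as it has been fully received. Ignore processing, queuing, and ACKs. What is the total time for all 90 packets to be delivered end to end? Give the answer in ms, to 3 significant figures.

Per-hop transmission t_tx = L/R = 64000/740000000 = 0.0864865 ms.
Per-hop propagation t_prop = 19000/300000000 = 0.0633333 ms.
Pipeline fill: first packet needs 4·t_tx to clear all hops; remaining 89 packets each add one t_tx.
Total = (4+90-1)·t_tx + 4·t_prop = 93·0.0864865 + 4·0.0633333 = 8.30 ms.

8.30 ms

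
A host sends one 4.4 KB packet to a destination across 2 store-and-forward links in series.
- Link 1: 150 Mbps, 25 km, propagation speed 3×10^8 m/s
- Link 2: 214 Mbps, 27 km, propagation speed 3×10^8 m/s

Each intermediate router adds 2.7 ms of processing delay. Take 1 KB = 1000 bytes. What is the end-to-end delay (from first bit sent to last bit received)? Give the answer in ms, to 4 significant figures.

3.272 ms

L = 35200 bits.
Transmission delays (L/R per hop): 0.234667, 0.164486 ms; sum = 0.399153 ms.
Propagation delays (d/s per hop): 0.0833333, 0.09 ms; sum = 0.173333 ms.
Processing at 1 router(s): 1 × 2.7 ms = 2.7 ms.
End-to-end = 3.272 ms.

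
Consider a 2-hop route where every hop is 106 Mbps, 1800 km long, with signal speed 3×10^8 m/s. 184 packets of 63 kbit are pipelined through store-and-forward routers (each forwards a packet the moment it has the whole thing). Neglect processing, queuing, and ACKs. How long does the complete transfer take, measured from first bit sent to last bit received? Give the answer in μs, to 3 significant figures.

122000 μs

Per-hop transmission t_tx = L/R = 63000/106000000 = 594.34 μs.
Per-hop propagation t_prop = 1800000/300000000 = 6000 μs.
Pipeline fill: first packet needs 2·t_tx to clear all hops; remaining 183 packets each add one t_tx.
Total = (2+184-1)·t_tx + 2·t_prop = 185·594.34 + 2·6000 = 122000 μs.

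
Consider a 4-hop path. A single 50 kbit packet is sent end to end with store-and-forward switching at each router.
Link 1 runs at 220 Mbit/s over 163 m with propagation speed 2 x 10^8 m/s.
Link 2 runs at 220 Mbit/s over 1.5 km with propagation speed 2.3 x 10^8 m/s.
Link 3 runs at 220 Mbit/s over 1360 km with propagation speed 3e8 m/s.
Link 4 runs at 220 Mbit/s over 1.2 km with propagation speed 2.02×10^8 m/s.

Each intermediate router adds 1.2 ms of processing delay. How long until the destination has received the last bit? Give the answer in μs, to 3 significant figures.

9060 μs

L = 50000 bits.
Transmission delay per hop = L/R = 50000/220000000 = 227.273 μs; 4 hops → 909.091 μs.
Propagation delays (d/s per hop): 0.815, 6.52174, 4533.33, 5.94059 μs; sum = 4546.61 μs.
Processing at 3 router(s): 3 × 1.2 ms = 3600 μs.
End-to-end = 9060 μs.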